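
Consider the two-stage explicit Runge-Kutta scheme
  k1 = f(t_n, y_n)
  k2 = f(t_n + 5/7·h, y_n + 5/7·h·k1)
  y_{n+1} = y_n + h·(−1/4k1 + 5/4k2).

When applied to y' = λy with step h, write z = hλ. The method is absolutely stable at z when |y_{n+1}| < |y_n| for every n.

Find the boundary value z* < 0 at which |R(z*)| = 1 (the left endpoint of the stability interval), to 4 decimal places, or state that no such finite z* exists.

On y'=λy, z=hλ:
  k1=λy_n ⇒ h·k1=z·y_n;  k2=λ(1+5/7z)y_n ⇒ h·k2=z(1+5/7z)y_n
  y_{n+1}/y_n = 1 − 1/4z + 5/4z(1+5/7z) = 1 + z + 25/28z²
  Hence R(z) = 1 + z + 25/28z².

Need |R(x)|<1, x<0.
x=-1.21: |R|=1.0972
R=1: x+25/28x²=0 ⇒ x=−28/25=-1.1200; min R=1−1/(4·25/28)=0.7200>−1
Confirm numerically:
  x=-0.824: |R|=0.78223 <1
  x=-0.720: |R|=0.74286 <1
  x=-0.599: |R|=0.72136 <1
  x=-0.557: |R|=0.72001 <1
  x=-1.586: |R|=1.65989 >1
  x=-1.312: |R|=1.22491 >1
  x=-1.167: |R|=1.04897 >1
Interval (-1.1200, 0).

z* = -1.1200.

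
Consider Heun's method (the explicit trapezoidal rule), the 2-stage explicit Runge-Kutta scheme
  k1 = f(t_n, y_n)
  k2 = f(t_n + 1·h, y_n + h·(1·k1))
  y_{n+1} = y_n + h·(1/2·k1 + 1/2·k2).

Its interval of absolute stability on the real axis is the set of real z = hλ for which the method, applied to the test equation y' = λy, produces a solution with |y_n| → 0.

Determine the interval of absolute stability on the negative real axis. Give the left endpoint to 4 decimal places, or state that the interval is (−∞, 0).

z∈(-2.0000,0).

Set f=λy, z=hλ:
  order 2, 2-stage ⇒ R(z)=1+z+z^2/2
  (e.g. R(-1.58)=0.66820, |R|=0.66820)

Boundary: |R(x)|=1, x<0.
x=-1.58: |R|=0.6682
|R(-2.39)|=1.4661 |R(-2.38)|=1.4522 |R(-1.56)|=0.6568
Bisect:
  x_lo=-2.5282 |R|=1.6676  x_hi=-0.3910 |R|=0.6854
  mid=-1.45958 |R|=0.60561 →hi
  mid=-1.99387 |R|=0.99389 →hi
  mid=-2.26102 |R|=1.29508 →lo
  mid=-2.12745 |R|=1.13557 →lo
  mid=-2.06066 |R|=1.06250 →lo
  mid=-2.02727 |R|=1.02764 →lo
  mid=-2.01057 |R|=1.01063 →lo
  ...
  [-2.00000,-1.99987] ⇒ x*=-2.0000
So |R|<1 on (-2.0000, 0).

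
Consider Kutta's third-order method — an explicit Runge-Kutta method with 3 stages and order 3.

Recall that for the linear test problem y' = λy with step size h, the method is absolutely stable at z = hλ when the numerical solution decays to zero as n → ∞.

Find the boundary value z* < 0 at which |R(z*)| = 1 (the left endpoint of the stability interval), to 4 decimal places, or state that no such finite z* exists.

Test eqn y'=λy, z=hλ:
  order 3, 3-stage ⇒ R(z)=1+z+z^2/2+z^3/6
  (e.g. R(-1.1)=0.28317, |R|=0.28317)

Need |R(x)|<1, x<0.
x=-1.1: |R|=0.2832
|R(-1.69)|=0.0664 |R(-1.51)|=0.0562 |R(-0.66)|=0.5099
Bisect:
  x_lo=-2.8512 |R|=1.6495  x_hi=-0.3069 |R|=0.7354
  mid=-1.57902 |R|=0.01147 →hi
  mid=-2.21509 |R|=0.57321 →hi
  mid=-2.53312 |R|=1.03382 →lo
  mid=-2.37410 |R|=0.78614 →hi
  mid=-2.45361 |R|=0.90538 →hi
  mid=-2.49337 |R|=0.96842 →hi
  mid=-2.51324 |R|=1.00082 →lo
  mid=-2.50330 |R|=0.98454 →hi
  mid=-2.50827 |R|=0.99266 →hi
  ...
  [-2.51278,-2.51262] ⇒ x*=-2.5127
So |R|<1 on (-2.5127, 0).

z* = -2.5127.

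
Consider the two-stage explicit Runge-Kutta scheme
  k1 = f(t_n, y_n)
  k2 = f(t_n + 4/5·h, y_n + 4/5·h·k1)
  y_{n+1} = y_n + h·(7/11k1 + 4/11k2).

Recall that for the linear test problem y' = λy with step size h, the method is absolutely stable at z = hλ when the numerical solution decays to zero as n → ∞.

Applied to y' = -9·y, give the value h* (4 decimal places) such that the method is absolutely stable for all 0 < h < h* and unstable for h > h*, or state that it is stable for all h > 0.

(-3.4375,0); λ=-9 ⇒ h* = (55/16)/9 = 0.3819.

On y'=λy, z=hλ:
  k1=λy_n ⇒ h·k1=z·y_n;  k2=λ(1+4/5z)y_n ⇒ h·k2=z(1+4/5z)y_n
  y_{n+1}/y_n = 1 + 7/11z + 4/11z(1+4/5z) = 1 + z + 16/55z²
  so R(z) = 1 + z + 16/55z².

Find x<0 with |R(x)|<1.
x=-1.04: |R|=0.2746
R=1: x+16/55x²=0 ⇒ x=−55/16=-3.4375; min R=1−1/(4·16/55)=0.1406>−1
Confirm numerically:
  x=-2.922: |R|=0.56181 <1
  x=-2.611: |R|=0.37222 <1
  x=-2.416: |R|=0.28205 <1
  x=-1.735: |R|=0.14070 <1
  x=-3.833: |R|=1.44100 >1
  x=-3.486: |R|=1.04918 >1
  x=-3.477: |R|=1.03995 >1
So |R|<1 on (-3.4375, 0).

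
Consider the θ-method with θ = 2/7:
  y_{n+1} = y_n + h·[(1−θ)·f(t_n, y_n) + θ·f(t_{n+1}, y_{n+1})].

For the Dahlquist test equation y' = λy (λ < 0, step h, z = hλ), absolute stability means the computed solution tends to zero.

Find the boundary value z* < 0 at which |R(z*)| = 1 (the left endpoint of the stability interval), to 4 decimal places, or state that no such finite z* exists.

With y'=λy (z=hλ):
  y_{n+1} = y_n + z·[5/7·y_n + 2/7·y_{n+1}] ⇒ (1 − 2/7z)y_{n+1} = (1 + 5/7z)y_n
  R(z) = (1 + 5/7z)/(1 − 2/7z).

Find x<0 with |R(x)|<1.
x=-0.44: |R|=0.6091
R=−1: 1+5/7x = −1+2/7x ⇒ -3/7x=2 ⇒ x=2/(-3/7)=-4.6667
Confirm numerically:
  x=-4.433: |R|=0.95582 <1
  x=-3.946: |R|=0.85482 <1
  x=-3.524: |R|=0.75598 <1
  x=-5.253: |R|=1.10048 >1
  x=-5.092: |R|=1.07426 >1
Stable set (-4.6667, 0).

z* = -4.6667.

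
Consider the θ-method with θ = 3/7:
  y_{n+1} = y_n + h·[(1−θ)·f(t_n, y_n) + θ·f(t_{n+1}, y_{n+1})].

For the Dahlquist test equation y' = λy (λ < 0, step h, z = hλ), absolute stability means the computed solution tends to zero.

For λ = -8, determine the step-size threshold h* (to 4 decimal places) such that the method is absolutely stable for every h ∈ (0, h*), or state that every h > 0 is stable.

(-14.0000,0); λ=-8 ⇒ h* = (14)/8 = 1.7500.

On y'=λy, z=hλ:
  y_{n+1} = y_n + z·[4/7·y_n + 3/7·y_{n+1}] ⇒ (1 − 3/7z)y_{n+1} = (1 + 4/7z)y_n
  ⇒ R(z) = (1 + 4/7z)/(1 − 3/7z).

Boundary: |R(x)|=1, x<0.
x=-1.71: |R|=0.0132
R=−1: 1+4/7x = −1+3/7x ⇒ -1/7x=2 ⇒ x=2/(-1/7)=-14.0000
Confirm numerically:
  x=-13.854: |R|=0.99699 <1
  x=-11.890: |R|=0.95055 <1
  x=-8.892: |R|=0.84832 <1
  x=-6.997: |R|=0.74981 <1
  x=-14.219: |R|=1.00441 >1
  x=-14.161: |R|=1.00325 >1
  x=-14.115: |R|=1.00233 >1
Stable set (-14.0000, 0).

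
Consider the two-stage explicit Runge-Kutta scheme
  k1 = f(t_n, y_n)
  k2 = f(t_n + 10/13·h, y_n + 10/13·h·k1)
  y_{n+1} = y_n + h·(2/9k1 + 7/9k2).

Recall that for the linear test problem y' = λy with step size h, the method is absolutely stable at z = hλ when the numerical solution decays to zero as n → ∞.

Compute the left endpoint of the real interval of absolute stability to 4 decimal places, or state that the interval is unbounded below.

left endpoint -1.6714.

Set f=λy, z=hλ:
  k1=λy_n ⇒ h·k1=z·y_n;  k2=λ(1+10/13z)y_n ⇒ h·k2=z(1+10/13z)y_n
  y_{n+1}/y_n = 1 + 2/9z + 7/9z(1+10/13z) = 1 + z + 70/117z²
  ⇒ R(z) = 1 + z + 70/117z².

Boundary: |R(x)|=1, x<0.
x=-1.19: |R|=0.6572
R=1: x+70/117x²=0 ⇒ x=−117/70=-1.6714; min R=1−1/(4·70/117)=0.5821>−1
Confirm numerically:
  x=-1.373: |R|=0.75485 <1
  x=-0.903: |R|=0.58485 <1
  x=-0.746: |R|=0.58696 <1
  x=-2.149: |R|=1.61403 >1
  x=-2.069: |R|=1.49214 >1
  x=-1.760: |R|=1.09326 >1
Interval (-1.6714, 0).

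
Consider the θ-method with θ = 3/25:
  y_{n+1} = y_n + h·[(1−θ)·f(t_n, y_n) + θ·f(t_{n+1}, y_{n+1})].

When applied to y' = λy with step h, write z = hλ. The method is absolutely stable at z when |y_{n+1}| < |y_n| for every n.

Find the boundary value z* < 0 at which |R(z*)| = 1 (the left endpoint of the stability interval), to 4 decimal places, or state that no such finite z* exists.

Test eqn y'=λy, z=hλ:
  y_{n+1} = y_n + z·[22/25·y_n + 3/25·y_{n+1}] ⇒ (1 − 3/25z)y_{n+1} = (1 + 22/25z)y_n
  Hence R(z) = (1 + 22/25z)/(1 − 3/25z).

Need |R(x)|<1, x<0.
x=-0.72: |R|=0.3373
R=−1: 1+22/25x = −1+3/25x ⇒ -19/25x=2 ⇒ x=2/(-19/25)=-2.6316
Confirm numerically:
  x=-2.579: |R|=0.96948 <1
  x=-1.189: |R|=0.04054 <1
  x=-1.103: |R|=0.02593 <1
  x=-3.171: |R|=1.29696 >1
  x=-2.686: |R|=1.03128 >1
So |R|<1 on (-2.6316, 0).

left endpoint -2.6316.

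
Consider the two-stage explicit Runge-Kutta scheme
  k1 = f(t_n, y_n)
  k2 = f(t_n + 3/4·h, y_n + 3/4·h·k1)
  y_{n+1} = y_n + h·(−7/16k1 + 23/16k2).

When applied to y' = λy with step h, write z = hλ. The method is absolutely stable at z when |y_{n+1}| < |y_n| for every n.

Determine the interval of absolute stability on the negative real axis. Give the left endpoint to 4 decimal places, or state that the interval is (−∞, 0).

Set f=λy, z=hλ:
  k1=λy_n ⇒ h·k1=z·y_n;  k2=λ(1+3/4z)y_n ⇒ h·k2=z(1+3/4z)y_n
  y_{n+1}/y_n = 1 − 7/16z + 23/16z(1+3/4z) = 1 + z + 69/64z²
  Hence R(z) = 1 + z + 69/64z².

Solve |R(x)|<1 on ℝ⁻.
x=-0.34: |R|=0.7846
R=1: x+69/64x²=0 ⇒ x=−64/69=-0.9275; min R=1−1/(4·69/64)=0.7681>−1
Confirm numerically:
  x=-0.822: |R|=0.90647 <1
  x=-0.622: |R|=0.79511 <1
  x=-0.541: |R|=0.77455 <1
  x=-1.204: |R|=1.35887 >1
  x=-1.177: |R|=1.31656 >1
Interval (-0.9275, 0).

(-0.9275, 0).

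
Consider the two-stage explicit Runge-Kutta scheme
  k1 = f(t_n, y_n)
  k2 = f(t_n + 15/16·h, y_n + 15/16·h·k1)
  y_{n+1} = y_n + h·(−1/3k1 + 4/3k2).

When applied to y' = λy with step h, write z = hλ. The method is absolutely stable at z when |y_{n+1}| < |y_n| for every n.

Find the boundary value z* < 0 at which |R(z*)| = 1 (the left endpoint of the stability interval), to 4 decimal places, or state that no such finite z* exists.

On y'=λy, z=hλ:
  k1=λy_n ⇒ h·k1=z·y_n;  k2=λ(1+15/16z)y_n ⇒ h·k2=z(1+15/16z)y_n
  y_{n+1}/y_n = 1 − 1/3z + 4/3z(1+15/16z) = 1 + z + 5/4z²
  so R(z) = 1 + z + 5/4z².

Need |R(x)|<1, x<0.
x=-1.8: |R|=3.2500
R=1: x+5/4x²=0 ⇒ x=−4/5=-0.8000; min R=1−1/(4·5/4)=0.8000>−1
Confirm numerically:
  x=-0.727: |R|=0.93366 <1
  x=-0.461: |R|=0.80465 <1
  x=-0.428: |R|=0.80098 <1
  x=-0.380: |R|=0.80050 <1
  x=-1.368: |R|=1.97128 >1
  x=-1.185: |R|=1.57028 >1
So |R|<1 on (-0.8000, 0).

left endpoint -0.8000.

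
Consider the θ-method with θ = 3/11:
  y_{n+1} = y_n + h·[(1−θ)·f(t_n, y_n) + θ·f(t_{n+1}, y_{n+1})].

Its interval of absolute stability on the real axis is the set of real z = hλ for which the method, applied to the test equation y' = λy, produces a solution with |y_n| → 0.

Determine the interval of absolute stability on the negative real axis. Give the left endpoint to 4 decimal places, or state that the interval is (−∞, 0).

With y'=λy (z=hλ):
  y_{n+1} = y_n + z·[8/11·y_n + 3/11·y_{n+1}] ⇒ (1 − 3/11z)y_{n+1} = (1 + 8/11z)y_n
  R(z) = (1 + 8/11z)/(1 − 3/11z).

Boundary: |R(x)|=1, x<0.
x=-0.9: |R|=0.2774
R=−1: 1+8/11x = −1+3/11x ⇒ -5/11x=2 ⇒ x=2/(-5/11)=-4.4000
Confirm numerically:
  x=-2.895: |R|=0.61773 <1
  x=-2.582: |R|=0.51510 <1
  x=-2.131: |R|=0.34773 <1
  x=-4.731: |R|=1.06569 >1
  x=-4.431: |R|=1.00638 >1
Stable set (-4.4000, 0).

(-4.4000, 0).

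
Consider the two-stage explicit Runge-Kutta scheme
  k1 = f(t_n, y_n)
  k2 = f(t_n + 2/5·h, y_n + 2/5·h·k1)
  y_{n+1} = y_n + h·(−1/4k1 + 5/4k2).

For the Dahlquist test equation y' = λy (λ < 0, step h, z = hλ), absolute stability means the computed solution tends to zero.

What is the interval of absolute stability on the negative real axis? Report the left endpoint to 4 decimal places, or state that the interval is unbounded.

On y'=λy, z=hλ:
  k1=λy_n ⇒ h·k1=z·y_n;  k2=λ(1+2/5z)y_n ⇒ h·k2=z(1+2/5z)y_n
  y_{n+1}/y_n = 1 − 1/4z + 5/4z(1+2/5z) = 1 + z + 1/2z²
  so R(z) = 1 + z + 1/2z².

Find x<0 with |R(x)|<1.
x=-1.56: |R|=0.6568
R=1: x+1/2x²=0 ⇒ x=−2=-2.0000; min R=1−1/(4·1/2)=0.5000>−1
Confirm numerically:
  x=-1.712: |R|=0.75347 <1
  x=-1.663: |R|=0.71978 <1
  x=-1.311: |R|=0.54836 <1
  x=-0.877: |R|=0.50756 <1
  x=-2.260: |R|=1.29380 >1
  x=-2.195: |R|=1.21401 >1
So |R|<1 on (-2.0000, 0).

z∈(-2.0000,0).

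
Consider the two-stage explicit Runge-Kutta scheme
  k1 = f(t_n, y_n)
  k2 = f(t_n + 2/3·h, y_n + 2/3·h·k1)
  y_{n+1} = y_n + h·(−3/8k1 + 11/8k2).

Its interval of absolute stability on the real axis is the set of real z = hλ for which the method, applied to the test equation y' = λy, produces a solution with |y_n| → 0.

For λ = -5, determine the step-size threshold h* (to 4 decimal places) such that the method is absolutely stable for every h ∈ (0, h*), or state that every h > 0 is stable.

(-1.0909,0); λ=-5 ⇒ h* = (12/11)/5 = 0.2182.

Set f=λy, z=hλ:
  k1=λy_n ⇒ h·k1=z·y_n;  k2=λ(1+2/3z)y_n ⇒ h·k2=z(1+2/3z)y_n
  y_{n+1}/y_n = 1 − 3/8z + 11/8z(1+2/3z) = 1 + z + 11/12z²
  R(z) = 1 + z + 11/12z².

Need |R(x)|<1, x<0.
x=-0.66: |R|=0.7393
R=1: x+11/12x²=0 ⇒ x=−12/11=-1.0909; min R=1−1/(4·11/12)=0.7273>−1
Confirm numerically:
  x=-0.870: |R|=0.82383 <1
  x=-0.665: |R|=0.74037 <1
  x=-0.606: |R|=0.73063 <1
  x=-1.506: |R|=1.57303 >1
  x=-1.209: |R|=1.13087 >1
  x=-1.112: |R|=1.02150 >1
So |R|<1 on (-1.0909, 0).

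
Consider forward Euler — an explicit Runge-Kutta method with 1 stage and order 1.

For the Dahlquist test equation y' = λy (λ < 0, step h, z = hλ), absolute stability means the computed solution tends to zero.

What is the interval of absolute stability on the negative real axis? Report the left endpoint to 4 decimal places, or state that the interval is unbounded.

(-2.0000, 0).

On y'=λy, z=hλ:
  order 1, 1-stage ⇒ R(z)=1+z
  (e.g. R(-1.5)=-0.50000, |R|=0.50000)

Solve |R(x)|<1 on ℝ⁻.
x=-1.5: |R|=0.5000
|R(-1.86)|=0.8600 |R(-0.82)|=0.1800 |R(-0.63)|=0.3700
Bisect:
  x_lo=-2.7704 |R|=1.7704  x_hi=-0.3106 |R|=0.6894
  mid=-1.54050 |R|=0.54050 →hi
  mid=-2.15545 |R|=1.15545 →lo
  mid=-1.84798 |R|=0.84798 →hi
  mid=-2.00171 |R|=1.00171 →lo
  mid=-1.92484 |R|=0.92484 →hi
  mid=-1.96328 |R|=0.96328 →hi
  mid=-1.98249 |R|=0.98249 →hi
  mid=-1.99210 |R|=0.99210 →hi
  mid=-1.99691 |R|=0.99691 →hi
  ...
  [-2.00006,-1.99991] ⇒ x*=-2.0000
So |R|<1 on (-2.0000, 0).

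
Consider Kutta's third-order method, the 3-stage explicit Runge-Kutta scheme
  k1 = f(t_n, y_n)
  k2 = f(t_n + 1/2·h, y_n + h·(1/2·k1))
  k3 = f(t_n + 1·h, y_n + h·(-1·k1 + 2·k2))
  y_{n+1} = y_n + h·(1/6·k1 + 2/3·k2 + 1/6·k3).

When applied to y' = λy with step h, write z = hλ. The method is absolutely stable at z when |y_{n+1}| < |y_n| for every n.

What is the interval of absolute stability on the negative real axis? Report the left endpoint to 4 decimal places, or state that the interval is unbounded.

On y'=λy, z=hλ:
  order 3, 3-stage ⇒ R(z)=1+z+z^2/2+z^3/6
  (e.g. R(-0.58)=0.55568, |R|=0.55568)

Find x<0 with |R(x)|<1.
x=-0.58: |R|=0.5557
|R(-2.76)|=1.4553 |R(-2.25)|=0.6172 |R(-2.2)|=0.5547
Bisect:
  x_lo=-3.1059 |R|=2.2762  x_hi=-0.3216 |R|=0.7246
  mid=-1.71373 |R|=0.08413 →hi
  mid=-2.40981 |R|=0.83859 →hi
  mid=-2.75785 |R|=1.45090 →lo
  mid=-2.58383 |R|=1.12077 →lo
  mid=-2.49682 |R|=0.97401 →hi
  mid=-2.54033 |R|=1.04593 →lo
  mid=-2.51858 |R|=1.00961 →lo
  mid=-2.50770 |R|=0.99172 →hi
  mid=-2.51314 |R|=1.00065 →lo
  mid=-2.51042 |R|=0.99618 →hi
  ...
  [-2.51280,-2.51263] ⇒ x*=-2.5127
Interval (-2.5127, 0).

(-2.5127, 0).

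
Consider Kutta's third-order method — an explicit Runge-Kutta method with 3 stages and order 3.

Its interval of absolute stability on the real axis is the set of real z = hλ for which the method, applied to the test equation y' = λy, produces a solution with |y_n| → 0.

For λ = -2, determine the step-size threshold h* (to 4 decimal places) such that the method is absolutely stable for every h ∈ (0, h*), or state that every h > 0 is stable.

On y'=λy, z=hλ:
  order 3, 3-stage ⇒ R(z)=1+z+z^2/2+z^3/6
  (e.g. R(-1.63)=-0.02334, |R|=0.02334)

Solve |R(x)|<1 on ℝ⁻.
x=-1.63: |R|=0.0233
|R(-2.7)|=1.3355 |R(-1.72)|=0.0889 |R(-1.04)|=0.3133
Bisect:
  x_lo=-3.2838 |R|=2.7937  x_hi=-0.2525 |R|=0.7767
  mid=-1.76812 |R|=0.12626 →hi
  mid=-2.52594 |R|=1.02183 →lo
  mid=-2.14703 |R|=0.49170 →hi
  mid=-2.33648 |R|=0.73278 →hi
  mid=-2.43121 |R|=0.87088 →hi
  mid=-2.47858 |R|=0.94470 →hi
  mid=-2.50226 |R|=0.98284 →hi
  mid=-2.51410 |R|=1.00223 →lo
  mid=-2.50818 |R|=0.99251 →hi
  mid=-2.51114 |R|=0.99736 →hi
  ...
  [-2.51280,-2.51262] ⇒ x*=-2.5127
Stable set (-2.5127, 0).

(-2.5127,0); λ=-2 ⇒ h* = 1.2564.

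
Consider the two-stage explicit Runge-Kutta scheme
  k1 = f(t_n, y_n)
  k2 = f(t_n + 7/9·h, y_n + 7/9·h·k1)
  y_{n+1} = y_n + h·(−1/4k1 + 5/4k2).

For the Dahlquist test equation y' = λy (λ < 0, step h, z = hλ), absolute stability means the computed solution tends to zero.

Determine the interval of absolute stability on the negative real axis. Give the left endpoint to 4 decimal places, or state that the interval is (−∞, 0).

Set f=λy, z=hλ:
  k1=λy_n ⇒ h·k1=z·y_n;  k2=λ(1+7/9z)y_n ⇒ h·k2=z(1+7/9z)y_n
  y_{n+1}/y_n = 1 − 1/4z + 5/4z(1+7/9z) = 1 + z + 35/36z²
  ⇒ R(z) = 1 + z + 35/36z².

Find x<0 with |R(x)|<1.
x=-1.57: |R|=1.8264
R=1: x+35/36x²=0 ⇒ x=−36/35=-1.0286; min R=1−1/(4·35/36)=0.7429>−1
Confirm numerically:
  x=-0.841: |R|=0.84663 <1
  x=-0.714: |R|=0.78163 <1
  x=-0.683: |R|=0.77053 <1
  x=-0.620: |R|=0.75372 <1
  x=-1.610: |R|=1.91010 >1
  x=-1.323: |R|=1.37871 >1
Stable set (-1.0286, 0).

(-1.0286, 0).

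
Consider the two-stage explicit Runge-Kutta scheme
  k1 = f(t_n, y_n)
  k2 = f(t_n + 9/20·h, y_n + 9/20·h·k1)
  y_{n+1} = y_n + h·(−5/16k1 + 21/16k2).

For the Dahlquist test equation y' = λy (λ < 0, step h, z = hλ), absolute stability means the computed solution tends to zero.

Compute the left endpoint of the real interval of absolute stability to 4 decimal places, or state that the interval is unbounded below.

left endpoint -1.6931.

Set f=λy, z=hλ:
  k1=λy_n ⇒ h·k1=z·y_n;  k2=λ(1+9/20z)y_n ⇒ h·k2=z(1+9/20z)y_n
  y_{n+1}/y_n = 1 − 5/16z + 21/16z(1+9/20z) = 1 + z + 189/320z²
  R(z) = 1 + z + 189/320z².

Need |R(x)|<1, x<0.
x=-0.39: |R|=0.6998
R=1: x+189/320x²=0 ⇒ x=−320/189=-1.6931; min R=1−1/(4·189/320)=0.5767>−1
Confirm numerically:
  x=-1.479: |R|=0.81296 <1
  x=-1.277: |R|=0.68615 <1
  x=-0.942: |R|=0.58210 <1
  x=-0.703: |R|=0.58889 <1
  x=-2.029: |R|=1.40251 >1
  x=-1.940: |R|=1.28288 >1
So |R|<1 on (-1.6931, 0).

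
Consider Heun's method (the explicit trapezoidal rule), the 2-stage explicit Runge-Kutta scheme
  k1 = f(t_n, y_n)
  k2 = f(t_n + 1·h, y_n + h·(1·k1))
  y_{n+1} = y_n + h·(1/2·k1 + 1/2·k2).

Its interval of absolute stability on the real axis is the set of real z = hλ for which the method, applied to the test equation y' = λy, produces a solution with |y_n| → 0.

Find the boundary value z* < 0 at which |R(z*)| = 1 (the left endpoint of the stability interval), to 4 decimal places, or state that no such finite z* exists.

left endpoint -2.0000.

Test eqn y'=λy, z=hλ:
  order 2, 2-stage ⇒ R(z)=1+z+z^2/2
  (e.g. R(-1.76)=0.78880, |R|=0.78880)

Find x<0 with |R(x)|<1.
x=-1.76: |R|=0.7888
|R(-2.27)|=1.3064 |R(-1.19)|=0.5181 |R(-1.06)|=0.5018
Bisect:
  x_lo=-2.5158 |R|=1.6488  x_hi=-0.1889 |R|=0.8290
  mid=-1.35234 |R|=0.56207 →hi
  mid=-1.93406 |R|=0.93624 →hi
  mid=-2.22493 |R|=1.25022 →lo
  mid=-2.07949 |R|=1.08265 →lo
  mid=-2.00678 |R|=1.00680 →lo
  mid=-1.97042 |R|=0.97086 →hi
  mid=-1.98860 |R|=0.98867 →hi
  mid=-1.99769 |R|=0.99769 →hi
  ...
  [-2.00010,-1.99996] ⇒ x*=-2.0000
Interval (-2.0000, 0).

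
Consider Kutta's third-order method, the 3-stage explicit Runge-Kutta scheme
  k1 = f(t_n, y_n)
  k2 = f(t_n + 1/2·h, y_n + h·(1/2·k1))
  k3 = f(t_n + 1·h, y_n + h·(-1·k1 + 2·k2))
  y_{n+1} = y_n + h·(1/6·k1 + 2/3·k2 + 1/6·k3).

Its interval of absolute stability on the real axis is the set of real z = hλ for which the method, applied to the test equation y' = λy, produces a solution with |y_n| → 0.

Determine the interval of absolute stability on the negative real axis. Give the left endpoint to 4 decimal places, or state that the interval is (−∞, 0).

(-2.5127, 0).

Test eqn y'=λy, z=hλ:
  order 3, 3-stage ⇒ R(z)=1+z+z^2/2+z^3/6
  (e.g. R(-1.28)=0.18967, |R|=0.18967)

Boundary: |R(x)|=1, x<0.
x=-1.28: |R|=0.1897
|R(-2.02)|=0.3535 |R(-1.8)|=0.1520 |R(-1.29)|=0.1843
Bisect:
  x_lo=-2.8628 |R|=1.6753  x_hi=-0.0677 |R|=0.9346
  mid=-1.46522 |R|=0.08394 →hi
  mid=-2.16400 |R|=0.51151 →hi
  mid=-2.51338 |R|=1.00105 →lo
  mid=-2.33869 |R|=0.73585 →hi
  mid=-2.42604 |R|=0.86301 →hi
  mid=-2.46971 |R|=0.93063 →hi
  mid=-2.49155 |R|=0.96548 →hi
  mid=-2.50247 |R|=0.98318 →hi
  mid=-2.50792 |R|=0.99209 →hi
  ...
  [-2.51287,-2.51270] ⇒ x*=-2.5127
Interval (-2.5127, 0).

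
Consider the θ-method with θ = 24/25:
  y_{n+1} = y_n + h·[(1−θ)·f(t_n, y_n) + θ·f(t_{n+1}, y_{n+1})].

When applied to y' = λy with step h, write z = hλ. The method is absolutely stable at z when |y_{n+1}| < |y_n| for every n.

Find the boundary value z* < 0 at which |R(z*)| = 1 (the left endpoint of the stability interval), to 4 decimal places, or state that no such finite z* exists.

With y'=λy (z=hλ):
  y_{n+1} = y_n + z·[1/25·y_n + 24/25·y_{n+1}] ⇒ (1 − 24/25z)y_{n+1} = (1 + 1/25z)y_n
  ⇒ R(z) = (1 + 1/25z)/(1 − 24/25z).

Boundary: |R(x)|=1, x<0.
x=-1.73: |R|=0.3498
x=-2: |R|=0.3151
x=-10: |R|=0.0566
x=-100: |R|=0.0309
θ=24/25≥1/2 ⇒ |1+1/25x|<|1−24/25x| ∀x<0 ⇒ stable on all of ℝ⁻.

(−∞, 0) — no finite endpoint.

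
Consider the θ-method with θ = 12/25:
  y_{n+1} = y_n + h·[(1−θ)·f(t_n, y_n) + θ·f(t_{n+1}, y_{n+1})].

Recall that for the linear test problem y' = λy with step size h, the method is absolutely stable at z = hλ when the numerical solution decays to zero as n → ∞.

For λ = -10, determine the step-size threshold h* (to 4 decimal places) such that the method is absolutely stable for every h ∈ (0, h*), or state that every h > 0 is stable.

(-50.0000,0); λ=-10 ⇒ h* = (50)/10 = 5.0000.

On y'=λy, z=hλ:
  y_{n+1} = y_n + z·[13/25·y_n + 12/25·y_{n+1}] ⇒ (1 − 12/25z)y_{n+1} = (1 + 13/25z)y_n
  R(z) = (1 + 13/25z)/(1 − 12/25z).

Need |R(x)|<1, x<0.
x=-1.24: |R|=0.2227
R=−1: 1+13/25x = −1+12/25x ⇒ -1/25x=2 ⇒ x=2/(-1/25)=-50.0000
Confirm numerically:
  x=-48.327: |R|=0.99723 <1
  x=-46.714: |R|=0.99439 <1
  x=-46.420: |R|=0.99385 <1
  x=-45.811: |R|=0.99271 <1
  x=-50.582: |R|=1.00092 >1
  x=-50.165: |R|=1.00026 >1
Interval (-50.0000, 0).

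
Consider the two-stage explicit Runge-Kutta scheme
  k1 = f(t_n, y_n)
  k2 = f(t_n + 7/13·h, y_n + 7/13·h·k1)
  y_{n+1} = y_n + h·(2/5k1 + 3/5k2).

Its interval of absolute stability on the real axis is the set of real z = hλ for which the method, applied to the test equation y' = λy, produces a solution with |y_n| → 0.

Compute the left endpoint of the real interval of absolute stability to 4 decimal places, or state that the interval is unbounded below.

left endpoint -3.0952.

On y'=λy, z=hλ:
  k1=λy_n ⇒ h·k1=z·y_n;  k2=λ(1+7/13z)y_n ⇒ h·k2=z(1+7/13z)y_n
  y_{n+1}/y_n = 1 + 2/5z + 3/5z(1+7/13z) = 1 + z + 21/65z²
  so R(z) = 1 + z + 21/65z².

Boundary: |R(x)|=1, x<0.
x=-1.49: |R|=0.2273
R=1: x+21/65x²=0 ⇒ x=−65/21=-3.0952; min R=1−1/(4·21/65)=0.2262>−1
Confirm numerically:
  x=-2.257: |R|=0.38877 <1
  x=-1.796: |R|=0.24612 <1
  x=-1.413: |R|=0.23205 <1
  x=-3.422: |R|=1.36126 >1
  x=-3.268: |R|=1.18240 >1
So |R|<1 on (-3.0952, 0).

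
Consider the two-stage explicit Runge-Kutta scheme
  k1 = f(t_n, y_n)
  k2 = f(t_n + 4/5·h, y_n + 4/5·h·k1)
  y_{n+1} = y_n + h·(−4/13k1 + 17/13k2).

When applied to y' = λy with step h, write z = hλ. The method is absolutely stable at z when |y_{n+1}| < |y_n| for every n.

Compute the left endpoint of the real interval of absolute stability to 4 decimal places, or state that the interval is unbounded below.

Test eqn y'=λy, z=hλ:
  k1=λy_n ⇒ h·k1=z·y_n;  k2=λ(1+4/5z)y_n ⇒ h·k2=z(1+4/5z)y_n
  y_{n+1}/y_n = 1 − 4/13z + 17/13z(1+4/5z) = 1 + z + 68/65z²
  so R(z) = 1 + z + 68/65z².

Need |R(x)|<1, x<0.
x=-0.83: |R|=0.8907
R=1: x+68/65x²=0 ⇒ x=−65/68=-0.9559; min R=1−1/(4·68/65)=0.7610>−1
Confirm numerically:
  x=-0.866: |R|=0.91857 <1
  x=-0.762: |R|=0.84544 <1
  x=-0.710: |R|=0.81737 <1
  x=-0.671: |R|=0.80002 <1
  x=-1.150: |R|=1.23354 >1
  x=-1.069: |R|=1.12650 >1
  x=-1.004: |R|=1.05054 >1
Interval (-0.9559, 0).

left endpoint -0.9559.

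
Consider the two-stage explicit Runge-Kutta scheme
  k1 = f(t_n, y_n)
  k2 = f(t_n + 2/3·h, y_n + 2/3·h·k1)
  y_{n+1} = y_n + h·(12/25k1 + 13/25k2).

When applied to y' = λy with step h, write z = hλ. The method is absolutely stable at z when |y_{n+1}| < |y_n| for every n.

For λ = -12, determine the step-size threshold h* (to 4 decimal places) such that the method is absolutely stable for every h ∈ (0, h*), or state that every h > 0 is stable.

(-2.8846,0); λ=-12 ⇒ h* = (75/26)/12 = 0.2404.

Set f=λy, z=hλ:
  k1=λy_n ⇒ h·k1=z·y_n;  k2=λ(1+2/3z)y_n ⇒ h·k2=z(1+2/3z)y_n
  y_{n+1}/y_n = 1 + 12/25z + 13/25z(1+2/3z) = 1 + z + 26/75z²
  Hence R(z) = 1 + z + 26/75z².

Boundary: |R(x)|=1, x<0.
x=-1.25: |R|=0.2917
R=1: x+26/75x²=0 ⇒ x=−75/26=-2.8846; min R=1−1/(4·26/75)=0.2788>−1
Confirm numerically:
  x=-2.584: |R|=0.73071 <1
  x=-1.196: |R|=0.29988 <1
  x=-1.154: |R|=0.30766 <1
  x=-3.464: |R|=1.69576 >1
  x=-3.433: |R|=1.65264 >1
Interval (-2.8846, 0).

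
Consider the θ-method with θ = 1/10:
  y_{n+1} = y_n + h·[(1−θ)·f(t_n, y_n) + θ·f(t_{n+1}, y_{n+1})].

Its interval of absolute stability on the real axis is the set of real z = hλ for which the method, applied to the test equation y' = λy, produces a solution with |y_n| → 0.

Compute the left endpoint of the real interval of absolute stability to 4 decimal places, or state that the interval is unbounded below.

z* = -2.5000.

Test eqn y'=λy, z=hλ:
  y_{n+1} = y_n + z·[9/10·y_n + 1/10·y_{n+1}] ⇒ (1 − 1/10z)y_{n+1} = (1 + 9/10z)y_n
  so R(z) = (1 + 9/10z)/(1 − 1/10z).

Need |R(x)|<1, x<0.
x=-0.76: |R|=0.2937
R=−1: 1+9/10x = −1+1/10x ⇒ -4/5x=2 ⇒ x=2/(-4/5)=-2.5000
Confirm numerically:
  x=-2.404: |R|=0.93808 <1
  x=-2.394: |R|=0.93158 <1
  x=-2.120: |R|=0.74917 <1
  x=-2.971: |R|=1.29049 >1
  x=-2.880: |R|=1.23602 >1
  x=-2.534: |R|=1.02170 >1
Interval (-2.5000, 0).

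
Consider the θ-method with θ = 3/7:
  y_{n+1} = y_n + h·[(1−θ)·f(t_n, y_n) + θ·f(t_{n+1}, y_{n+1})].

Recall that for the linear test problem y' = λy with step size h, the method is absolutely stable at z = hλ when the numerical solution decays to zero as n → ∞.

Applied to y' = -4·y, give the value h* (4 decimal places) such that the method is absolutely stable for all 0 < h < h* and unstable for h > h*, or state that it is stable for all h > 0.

(-14.0000,0); λ=-4 ⇒ h* = (14)/4 = 3.5000.

Test eqn y'=λy, z=hλ:
  y_{n+1} = y_n + z·[4/7·y_n + 3/7·y_{n+1}] ⇒ (1 − 3/7z)y_{n+1} = (1 + 4/7z)y_n
  ⇒ R(z) = (1 + 4/7z)/(1 − 3/7z).

Need |R(x)|<1, x<0.
x=-1.71: |R|=0.0132
R=−1: 1+4/7x = −1+3/7x ⇒ -1/7x=2 ⇒ x=2/(-1/7)=-14.0000
Confirm numerically:
  x=-13.035: |R|=0.97907 <1
  x=-11.182: |R|=0.93050 <1
  x=-7.588: |R|=0.78457 <1
  x=-6.644: |R|=0.72687 <1
  x=-14.449: |R|=1.00892 >1
  x=-14.288: |R|=1.00578 >1
  x=-14.081: |R|=1.00164 >1
Interval (-14.0000, 0).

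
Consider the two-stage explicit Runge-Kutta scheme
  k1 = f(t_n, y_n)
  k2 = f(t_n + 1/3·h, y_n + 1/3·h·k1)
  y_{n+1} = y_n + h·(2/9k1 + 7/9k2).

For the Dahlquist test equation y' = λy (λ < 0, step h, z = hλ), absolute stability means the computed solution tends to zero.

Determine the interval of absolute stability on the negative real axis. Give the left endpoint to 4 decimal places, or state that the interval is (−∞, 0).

Set f=λy, z=hλ:
  k1=λy_n ⇒ h·k1=z·y_n;  k2=λ(1+1/3z)y_n ⇒ h·k2=z(1+1/3z)y_n
  y_{n+1}/y_n = 1 + 2/9z + 7/9z(1+1/3z) = 1 + z + 7/27z²
  Hence R(z) = 1 + z + 7/27z².

Need |R(x)|<1, x<0.
x=-1.78: |R|=0.0414
R=1: x+7/27x²=0 ⇒ x=−27/7=-3.8571; min R=1−1/(4·7/27)=0.0357>−1
Confirm numerically:
  x=-3.299: |R|=0.52262 <1
  x=-3.093: |R|=0.38724 <1
  x=-1.705: |R|=0.04867 <1
  x=-4.259: |R|=1.44372 >1
  x=-4.167: |R|=1.33475 >1
  x=-3.970: |R|=1.11616 >1
Stable set (-3.8571, 0).

(-3.8571, 0).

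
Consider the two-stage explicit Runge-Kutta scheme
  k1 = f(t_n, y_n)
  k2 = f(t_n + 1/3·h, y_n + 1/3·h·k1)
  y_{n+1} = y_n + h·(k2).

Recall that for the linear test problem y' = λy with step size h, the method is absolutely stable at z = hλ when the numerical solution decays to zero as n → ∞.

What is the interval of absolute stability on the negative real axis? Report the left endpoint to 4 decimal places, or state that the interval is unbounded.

(-3.0000, 0).

With y'=λy (z=hλ):
  k1=λy_n ⇒ h·k1=z·y_n;  k2=λ(1+1/3z)y_n ⇒ h·k2=z(1+1/3z)y_n
  y_{n+1}/y_n = 1 + z(1+1/3z) = 1 + z + 1/3z²
  Hence R(z) = 1 + z + 1/3z².

Boundary: |R(x)|=1, x<0.
x=-0.63: |R|=0.5023
R=1: x+1/3x²=0 ⇒ x=−3=-3.0000; min R=1−1/(4·1/3)=0.2500>−1
Confirm numerically:
  x=-2.473: |R|=0.56558 <1
  x=-2.419: |R|=0.53152 <1
  x=-1.997: |R|=0.33234 <1
  x=-1.745: |R|=0.27001 <1
  x=-3.499: |R|=1.58200 >1
  x=-3.106: |R|=1.10975 >1
Stable set (-3.0000, 0).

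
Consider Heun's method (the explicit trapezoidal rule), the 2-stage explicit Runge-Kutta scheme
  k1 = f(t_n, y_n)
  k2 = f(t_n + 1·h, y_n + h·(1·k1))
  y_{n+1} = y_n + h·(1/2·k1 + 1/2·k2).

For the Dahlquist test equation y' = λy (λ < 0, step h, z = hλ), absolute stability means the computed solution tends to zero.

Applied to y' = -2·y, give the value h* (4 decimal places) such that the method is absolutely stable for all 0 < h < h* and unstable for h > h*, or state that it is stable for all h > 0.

On y'=λy, z=hλ:
  order 2, 2-stage ⇒ R(z)=1+z+z^2/2
  (e.g. R(-1.35)=0.56125, |R|=0.56125)

Find x<0 with |R(x)|<1.
x=-1.35: |R|=0.5613
|R(-1.27)|=0.5364 |R(-1.12)|=0.5072 |R(-0.89)|=0.5061
Bisect:
  x_lo=-2.4166 |R|=1.5034  x_hi=-0.1992 |R|=0.8206
  mid=-1.30793 |R|=0.54741 →hi
  mid=-1.86228 |R|=0.87176 →hi
  mid=-2.13946 |R|=1.14918 →lo
  mid=-2.00087 |R|=1.00087 →lo
  mid=-1.93157 |R|=0.93392 →hi
  mid=-1.96622 |R|=0.96679 →hi
  mid=-1.98354 |R|=0.98368 →hi
  mid=-1.99221 |R|=0.99224 →hi
  mid=-1.99654 |R|=0.99654 →hi
  ...
  [-2.00006,-1.99992] ⇒ x*=-2.0000
Stable set (-2.0000, 0).

(-2.0000,0); λ=-2 ⇒ h* = 1.0000.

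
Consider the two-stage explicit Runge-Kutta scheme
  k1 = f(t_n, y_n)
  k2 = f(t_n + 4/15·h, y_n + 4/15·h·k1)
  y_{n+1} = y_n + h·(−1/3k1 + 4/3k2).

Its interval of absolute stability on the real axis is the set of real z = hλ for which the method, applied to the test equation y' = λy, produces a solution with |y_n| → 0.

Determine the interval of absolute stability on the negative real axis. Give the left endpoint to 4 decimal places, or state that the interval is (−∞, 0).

Set f=λy, z=hλ:
  k1=λy_n ⇒ h·k1=z·y_n;  k2=λ(1+4/15z)y_n ⇒ h·k2=z(1+4/15z)y_n
  y_{n+1}/y_n = 1 − 1/3z + 4/3z(1+4/15z) = 1 + z + 16/45z²
  R(z) = 1 + z + 16/45z².

Need |R(x)|<1, x<0.
x=-0.42: |R|=0.6427
R=1: x+16/45x²=0 ⇒ x=−45/16=-2.8125; min R=1−1/(4·16/45)=0.2969>−1
Confirm numerically:
  x=-2.739: |R|=0.92842 <1
  x=-2.721: |R|=0.91148 <1
  x=-2.442: |R|=0.67831 <1
  x=-3.190: |R|=1.42817 >1
  x=-3.110: |R|=1.32897 >1
  x=-3.050: |R|=1.25756 >1
So |R|<1 on (-2.8125, 0).

(-2.8125, 0).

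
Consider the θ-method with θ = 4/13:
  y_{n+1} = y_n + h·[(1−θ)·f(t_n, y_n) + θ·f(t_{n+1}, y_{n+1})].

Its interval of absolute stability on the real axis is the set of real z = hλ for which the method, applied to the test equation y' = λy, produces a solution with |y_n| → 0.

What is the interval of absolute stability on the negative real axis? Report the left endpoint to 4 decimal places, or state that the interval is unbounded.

(-5.2000, 0).

Test eqn y'=λy, z=hλ:
  y_{n+1} = y_n + z·[9/13·y_n + 4/13·y_{n+1}] ⇒ (1 − 4/13z)y_{n+1} = (1 + 9/13z)y_n
  so R(z) = (1 + 9/13z)/(1 − 4/13z).

Solve |R(x)|<1 on ℝ⁻.
x=-1.69: |R|=0.1118
R=−1: 1+9/13x = −1+4/13x ⇒ -5/13x=2 ⇒ x=2/(-5/13)=-5.2000
Confirm numerically:
  x=-4.939: |R|=0.96016 <1
  x=-4.835: |R|=0.94357 <1
  x=-3.468: |R|=0.67773 <1
  x=-3.287: |R|=0.63420 <1
  x=-5.776: |R|=1.07977 >1
  x=-5.475: |R|=1.03940 >1
  x=-5.296: |R|=1.01404 >1
So |R|<1 on (-5.2000, 0).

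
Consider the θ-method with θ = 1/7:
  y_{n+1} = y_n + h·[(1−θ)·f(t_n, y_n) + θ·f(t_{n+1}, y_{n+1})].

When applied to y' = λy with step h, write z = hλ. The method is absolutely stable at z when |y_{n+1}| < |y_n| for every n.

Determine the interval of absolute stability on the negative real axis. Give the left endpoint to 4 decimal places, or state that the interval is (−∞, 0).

Set f=λy, z=hλ:
  y_{n+1} = y_n + z·[6/7·y_n + 1/7·y_{n+1}] ⇒ (1 − 1/7z)y_{n+1} = (1 + 6/7z)y_n
  so R(z) = (1 + 6/7z)/(1 − 1/7z).

Find x<0 with |R(x)|<1.
x=-0.86: |R|=0.2341
R=−1: 1+6/7x = −1+1/7x ⇒ -5/7x=2 ⇒ x=2/(-5/7)=-2.8000
Confirm numerically:
  x=-2.451: |R|=0.81536 <1
  x=-2.086: |R|=0.60709 <1
  x=-1.611: |R|=0.30960 <1
  x=-3.387: |R|=1.28256 >1
  x=-3.029: |R|=1.11417 >1
  x=-2.990: |R|=1.09510 >1
Stable set (-2.8000, 0).

z∈(-2.8000,0).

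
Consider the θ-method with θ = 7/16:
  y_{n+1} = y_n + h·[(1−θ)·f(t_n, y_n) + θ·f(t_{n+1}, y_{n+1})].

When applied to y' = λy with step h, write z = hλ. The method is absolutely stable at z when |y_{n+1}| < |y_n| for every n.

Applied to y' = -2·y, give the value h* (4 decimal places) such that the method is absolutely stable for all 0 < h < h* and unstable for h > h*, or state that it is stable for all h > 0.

(-16.0000,0); λ=-2 ⇒ h* = (16)/2 = 8.0000.

On y'=λy, z=hλ:
  y_{n+1} = y_n + z·[9/16·y_n + 7/16·y_{n+1}] ⇒ (1 − 7/16z)y_{n+1} = (1 + 9/16z)y_n
  ⇒ R(z) = (1 + 9/16z)/(1 − 7/16z).

Need |R(x)|<1, x<0.
x=-1.74: |R|=0.0121
R=−1: 1+9/16x = −1+7/16x ⇒ -1/8x=2 ⇒ x=2/(-1/8)=-16.0000
Confirm numerically:
  x=-15.671: |R|=0.99477 <1
  x=-14.929: |R|=0.98222 <1
  x=-13.170: |R|=0.94768 <1
  x=-16.402: |R|=1.00615 >1
  x=-16.320: |R|=1.00491 >1
  x=-16.089: |R|=1.00138 >1
So |R|<1 on (-16.0000, 0).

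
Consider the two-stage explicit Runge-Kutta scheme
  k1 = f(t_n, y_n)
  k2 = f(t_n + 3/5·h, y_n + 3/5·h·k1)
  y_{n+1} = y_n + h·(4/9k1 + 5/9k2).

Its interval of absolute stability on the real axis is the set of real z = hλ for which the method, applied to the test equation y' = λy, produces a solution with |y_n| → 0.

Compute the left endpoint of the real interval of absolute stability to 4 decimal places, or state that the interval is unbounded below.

left endpoint -3.0000.

Set f=λy, z=hλ:
  k1=λy_n ⇒ h·k1=z·y_n;  k2=λ(1+3/5z)y_n ⇒ h·k2=z(1+3/5z)y_n
  y_{n+1}/y_n = 1 + 4/9z + 5/9z(1+3/5z) = 1 + z + 1/3z²
  R(z) = 1 + z + 1/3z².

Find x<0 with |R(x)|<1.
x=-1.64: |R|=0.2565
R=1: x+1/3x²=0 ⇒ x=−3=-3.0000; min R=1−1/(4·1/3)=0.2500>−1
Confirm numerically:
  x=-2.896: |R|=0.89961 <1
  x=-2.673: |R|=0.70864 <1
  x=-1.635: |R|=0.25607 <1
  x=-3.386: |R|=1.43567 >1
  x=-3.351: |R|=1.39207 >1
  x=-3.148: |R|=1.15530 >1
So |R|<1 on (-3.0000, 0).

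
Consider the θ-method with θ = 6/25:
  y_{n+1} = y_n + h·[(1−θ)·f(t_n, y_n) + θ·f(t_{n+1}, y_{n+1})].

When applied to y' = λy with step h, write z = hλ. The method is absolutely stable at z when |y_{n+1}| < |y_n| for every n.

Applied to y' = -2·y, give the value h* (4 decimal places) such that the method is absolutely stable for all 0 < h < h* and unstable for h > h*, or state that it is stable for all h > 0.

(-3.8462,0); λ=-2 ⇒ h* = (50/13)/2 = 1.9231.

Set f=λy, z=hλ:
  y_{n+1} = y_n + z·[19/25·y_n + 6/25·y_{n+1}] ⇒ (1 − 6/25z)y_{n+1} = (1 + 19/25z)y_n
  R(z) = (1 + 19/25z)/(1 − 6/25z).

Solve |R(x)|<1 on ℝ⁻.
x=-1.64: |R|=0.1768
R=−1: 1+19/25x = −1+6/25x ⇒ -13/25x=2 ⇒ x=2/(-13/25)=-3.8462
Confirm numerically:
  x=-2.871: |R|=0.69978 <1
  x=-2.268: |R|=0.46861 <1
  x=-2.095: |R|=0.39406 <1
  x=-2.021: |R|=0.36091 <1
  x=-4.050: |R|=1.05375 >1
  x=-3.887: |R|=1.01099 >1
So |R|<1 on (-3.8462, 0).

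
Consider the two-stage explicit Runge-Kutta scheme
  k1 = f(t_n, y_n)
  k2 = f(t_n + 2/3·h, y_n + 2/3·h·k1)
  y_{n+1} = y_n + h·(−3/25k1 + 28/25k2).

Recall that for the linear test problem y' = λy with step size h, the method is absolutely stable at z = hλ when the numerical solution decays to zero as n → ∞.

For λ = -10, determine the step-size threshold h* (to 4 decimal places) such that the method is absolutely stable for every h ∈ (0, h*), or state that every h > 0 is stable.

(-1.3393,0); λ=-10 ⇒ h* = (75/56)/10 = 0.1339.

On y'=λy, z=hλ:
  k1=λy_n ⇒ h·k1=z·y_n;  k2=λ(1+2/3z)y_n ⇒ h·k2=z(1+2/3z)y_n
  y_{n+1}/y_n = 1 − 3/25z + 28/25z(1+2/3z) = 1 + z + 56/75z²
  ⇒ R(z) = 1 + z + 56/75z².

Solve |R(x)|<1 on ℝ⁻.
x=-0.69: |R|=0.6655
R=1: x+56/75x²=0 ⇒ x=−75/56=-1.3393; min R=1−1/(4·56/75)=0.6652>−1
Confirm numerically:
  x=-1.290: |R|=0.95253 <1
  x=-0.946: |R|=0.72220 <1
  x=-0.917: |R|=0.71086 <1
  x=-0.690: |R|=0.66549 <1
  x=-1.787: |R|=1.59738 >1
  x=-1.613: |R|=1.32965 >1
  x=-1.523: |R|=1.20891 >1
Interval (-1.3393, 0).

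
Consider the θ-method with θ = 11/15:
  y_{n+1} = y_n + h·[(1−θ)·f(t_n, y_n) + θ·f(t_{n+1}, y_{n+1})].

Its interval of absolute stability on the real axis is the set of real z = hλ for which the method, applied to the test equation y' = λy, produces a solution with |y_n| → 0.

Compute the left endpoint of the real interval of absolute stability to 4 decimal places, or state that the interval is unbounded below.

interval (−∞, 0).

On y'=λy, z=hλ:
  y_{n+1} = y_n + z·[4/15·y_n + 11/15·y_{n+1}] ⇒ (1 − 11/15z)y_{n+1} = (1 + 4/15z)y_n
  ⇒ R(z) = (1 + 4/15z)/(1 − 11/15z).

Boundary: |R(x)|=1, x<0.
x=-0.77: |R|=0.5079
x=-2: |R|=0.1892
x=-10: |R|=0.2000
x=-100: |R|=0.3453
θ=11/15≥1/2 ⇒ |1+4/15x|<|1−11/15x| ∀x<0 ⇒ interval (−∞,0).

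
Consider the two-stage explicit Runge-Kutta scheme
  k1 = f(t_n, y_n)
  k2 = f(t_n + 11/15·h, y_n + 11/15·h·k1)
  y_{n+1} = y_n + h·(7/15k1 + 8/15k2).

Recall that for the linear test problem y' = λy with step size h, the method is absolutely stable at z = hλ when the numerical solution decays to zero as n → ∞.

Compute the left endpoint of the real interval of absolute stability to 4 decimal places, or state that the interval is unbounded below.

left endpoint -2.5568.

Test eqn y'=λy, z=hλ:
  k1=λy_n ⇒ h·k1=z·y_n;  k2=λ(1+11/15z)y_n ⇒ h·k2=z(1+11/15z)y_n
  y_{n+1}/y_n = 1 + 7/15z + 8/15z(1+11/15z) = 1 + z + 88/225z²
  R(z) = 1 + z + 88/225z².

Boundary: |R(x)|=1, x<0.
x=-1.7: |R|=0.4303
R=1: x+88/225x²=0 ⇒ x=−225/88=-2.5568; min R=1−1/(4·88/225)=0.3608>−1
Confirm numerically:
  x=-2.211: |R|=0.70095 <1
  x=-1.744: |R|=0.44558 <1
  x=-1.450: |R|=0.37231 <1
  x=-3.007: |R|=1.52945 >1
  x=-2.589: |R|=1.03259 >1
Stable set (-2.5568, 0).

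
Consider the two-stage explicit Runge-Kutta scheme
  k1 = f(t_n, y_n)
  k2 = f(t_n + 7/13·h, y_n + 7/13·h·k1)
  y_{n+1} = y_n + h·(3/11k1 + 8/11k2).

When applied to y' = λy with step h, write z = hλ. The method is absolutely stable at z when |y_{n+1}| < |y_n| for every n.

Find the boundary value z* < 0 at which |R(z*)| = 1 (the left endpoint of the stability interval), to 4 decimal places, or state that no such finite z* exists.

On y'=λy, z=hλ:
  k1=λy_n ⇒ h·k1=z·y_n;  k2=λ(1+7/13z)y_n ⇒ h·k2=z(1+7/13z)y_n
  y_{n+1}/y_n = 1 + 3/11z + 8/11z(1+7/13z) = 1 + z + 56/143z²
  R(z) = 1 + z + 56/143z².

Boundary: |R(x)|=1, x<0.
x=-0.37: |R|=0.6836
R=1: x+56/143x²=0 ⇒ x=−143/56=-2.5536; min R=1−1/(4·56/143)=0.3616>−1
Confirm numerically:
  x=-2.217: |R|=0.70779 <1
  x=-1.908: |R|=0.51764 <1
  x=-1.306: |R|=0.36194 <1
  x=-1.121: |R|=0.37111 <1
  x=-3.010: |R|=1.53801 >1
  x=-2.584: |R|=1.03079 >1
Interval (-2.5536, 0).

left endpoint -2.5536.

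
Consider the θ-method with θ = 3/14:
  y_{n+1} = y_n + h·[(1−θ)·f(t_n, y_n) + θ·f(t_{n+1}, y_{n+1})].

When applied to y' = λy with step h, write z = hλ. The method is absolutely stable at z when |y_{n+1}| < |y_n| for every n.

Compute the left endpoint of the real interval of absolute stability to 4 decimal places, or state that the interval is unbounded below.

z* = -3.5000.

On y'=λy, z=hλ:
  y_{n+1} = y_n + z·[11/14·y_n + 3/14·y_{n+1}] ⇒ (1 − 3/14z)y_{n+1} = (1 + 11/14z)y_n
  so R(z) = (1 + 11/14z)/(1 − 3/14z).

Solve |R(x)|<1 on ℝ⁻.
x=-0.93: |R|=0.2245
R=−1: 1+11/14x = −1+3/14x ⇒ -4/7x=2 ⇒ x=2/(-4/7)=-3.5000
Confirm numerically:
  x=-3.208: |R|=0.90112 <1
  x=-2.459: |R|=0.61042 <1
  x=-1.423: |R|=0.09048 <1
  x=-3.930: |R|=1.13339 >1
  x=-3.576: |R|=1.02459 >1
  x=-3.571: |R|=1.02298 >1
Stable set (-3.5000, 0).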